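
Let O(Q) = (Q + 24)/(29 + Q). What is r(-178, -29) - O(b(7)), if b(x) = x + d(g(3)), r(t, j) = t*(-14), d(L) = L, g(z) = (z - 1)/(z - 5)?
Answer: 17438/7 ≈ 2491.1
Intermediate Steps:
g(z) = (-1 + z)/(-5 + z)
r(t, j) = -14*t
b(x) = -1 + x (b(x) = x + (-1 + 3)/(-5 + 3) = x + 2/(-2) = x - 1/2*2 = x - 1 = -1 + x)
O(Q) = (24 + Q)/(29 + Q)
r(-178, -29) - O(b(7)) = -14*(-178) - (24 + (-1 + 7))/(29 + (-1 + 7)) = 2492 - (24 + 6)/(29 + 6) = 2492 - 30/35 = 2492 - 1*6/7 = 2492 - 6/7 = 17438/7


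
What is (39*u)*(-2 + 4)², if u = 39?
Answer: 6084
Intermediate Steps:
(39*u)*(-2 + 4)² = (39*39)*(-2 + 4)² = 1521*2² = 1521*4 = 6084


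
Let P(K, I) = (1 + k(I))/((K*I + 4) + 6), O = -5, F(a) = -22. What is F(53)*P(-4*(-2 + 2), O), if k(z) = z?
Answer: 44/5 ≈ 8.8000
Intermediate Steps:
P(K, I) = (1 + I)/(10 + I*K) (P(K, I) = (1 + I)/((K*I + 4) + 6) = (1 + I)/((I*K + 4) + 6) = (1 + I)/((4 + I*K) + 6) = (1 + I)/(10 + I*K))
F(53)*P(-4*(-2 + 2), O) = -22*(1 - 5)/(10 - (-20)*(-2 + 2)) = -22*(-4)/(10 - (-20)*0) = -22*(-4)/(10 - 5*0) = -22*(-4)/(10 + 0) = -22*(-4)/10 = -11*(-4)/5 = -22*(-2/5) = 44/5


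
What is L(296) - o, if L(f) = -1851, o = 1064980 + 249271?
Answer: -1316102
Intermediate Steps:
o = 1314251
L(296) - o = -1851 - 1*1314251 = -1851 - 1314251 = -1316102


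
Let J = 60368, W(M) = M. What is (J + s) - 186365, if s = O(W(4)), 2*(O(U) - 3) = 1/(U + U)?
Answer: -2015903/16 ≈ -1.2599e+5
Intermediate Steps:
O(U) = 3 + 1/(4*U) (O(U) = 3 + 1/(2*(U + U)) = 3 + 1/(2*((2*U))) = 3 + (1/(2*U))/2 = 3 + 1/(4*U))
s = 49/16 (s = 3 + (¼)/4 = 3 + (¼)*(¼) = 3 + 1/16 = 49/16 ≈ 3.0625)
(J + s) - 186365 = (60368 + 49/16) - 186365 = 965937/16 - 186365 = -2015903/16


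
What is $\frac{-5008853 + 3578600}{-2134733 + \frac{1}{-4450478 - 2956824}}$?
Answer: $\frac{10594315907406}{15812612020367} \approx 0.66999$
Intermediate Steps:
$\frac{-5008853 + 3578600}{-2134733 + \frac{1}{-4450478 - 2956824}} = - \frac{1430253}{-2134733 + \frac{1}{-7407302}} = - \frac{1430253}{-2134733 - \frac{1}{7407302}} = - \frac{1430253}{- \frac{15812612020367}{7407302}} = \left(-1430253\right) \left(- \frac{7407302}{15812612020367}\right) = \frac{10594315907406}{15812612020367}$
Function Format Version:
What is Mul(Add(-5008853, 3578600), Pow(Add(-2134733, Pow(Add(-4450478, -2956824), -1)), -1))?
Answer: Rational(10594315907406, 15812612020367) ≈ 0.66999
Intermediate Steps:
Mul(Add(-5008853, 3578600), Pow(Add(-2134733, Pow(Add(-4450478, -2956824), -1)), -1)) = Mul(-1430253, Pow(Add(-2134733, Pow(-7407302, -1)), -1)) = Mul(-1430253, Pow(Add(-2134733, Rational(-1, 7407302)), -1)) = Mul(-1430253, Pow(Rational(-15812612020367, 7407302), -1)) = Mul(-1430253, Rational(-7407302, 15812612020367)) = Rational(10594315907406, 15812612020367)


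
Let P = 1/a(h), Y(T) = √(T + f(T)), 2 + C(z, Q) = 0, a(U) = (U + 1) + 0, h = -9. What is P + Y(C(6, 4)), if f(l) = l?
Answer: -⅛ + 2*I ≈ -0.125 + 2.0*I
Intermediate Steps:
a(U) = 1 + U (a(U) = (1 + U) + 0 = 1 + U)
C(z, Q) = -2 (C(z, Q) = -2 + 0 = -2)
Y(T) = √2*√T (Y(T) = √(T + T) = √(2*T) = √2*√T)
P = -⅛ (P = 1/(1 - 9) = 1/(-8) = -⅛ ≈ -0.12500)
P + Y(C(6, 4)) = -⅛ + √2*√(-2) = -⅛ + √2*(I*√2) = -⅛ + 2*I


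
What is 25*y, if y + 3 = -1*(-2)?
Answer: -25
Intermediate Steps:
y = -1 (y = -3 - 1*(-2) = -3 + 2 = -1)
25*y = 25*(-1) = -25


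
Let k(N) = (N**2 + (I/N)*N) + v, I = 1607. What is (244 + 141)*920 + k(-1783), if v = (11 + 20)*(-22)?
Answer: 3534214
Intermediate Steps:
v = -682 (v = 31*(-22) = -682)
k(N) = 925 + N**2 (k(N) = (N**2 + (1607/N)*N) - 682 = (N**2 + 1607) - 682 = (1607 + N**2) - 682 = 925 + N**2)
(244 + 141)*920 + k(-1783) = (244 + 141)*920 + (925 + (-1783)**2) = 385*920 + (925 + 3179089) = 354200 + 3180014 = 3534214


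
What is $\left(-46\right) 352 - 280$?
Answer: $-16472$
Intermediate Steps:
$\left(-46\right) 352 - 280 = -16192 - 280 = -16472$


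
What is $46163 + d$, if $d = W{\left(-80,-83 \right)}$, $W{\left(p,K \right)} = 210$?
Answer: $46373$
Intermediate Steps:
$d = 210$
$46163 + d = 46163 + 210 = 46373$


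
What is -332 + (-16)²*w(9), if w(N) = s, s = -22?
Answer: -5964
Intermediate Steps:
w(N) = -22
-332 + (-16)²*w(9) = -332 + (-16)²*(-22) = -332 + 256*(-22) = -332 - 5632 = -5964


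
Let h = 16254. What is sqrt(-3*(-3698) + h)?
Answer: 2*sqrt(6837) ≈ 165.37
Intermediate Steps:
sqrt(-3*(-3698) + h) = sqrt(-3*(-3698) + 16254) = sqrt(11094 + 16254) = sqrt(27348) = 2*sqrt(6837)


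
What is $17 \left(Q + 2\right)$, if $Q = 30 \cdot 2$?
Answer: $1054$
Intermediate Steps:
$Q = 60$
$17 \left(Q + 2\right) = 17 \left(60 + 2\right) = 17 \cdot 62 = 1054$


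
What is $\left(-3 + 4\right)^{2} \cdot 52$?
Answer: $52$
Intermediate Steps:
$\left(-3 + 4\right)^{2} \cdot 52 = 1^{2} \cdot 52 = 1 \cdot 52 = 52$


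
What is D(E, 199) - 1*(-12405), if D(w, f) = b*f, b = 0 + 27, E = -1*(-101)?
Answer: 17778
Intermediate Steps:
E = 101
b = 27
D(w, f) = 27*f
D(E, 199) - 1*(-12405) = 27*199 - 1*(-12405) = 5373 + 12405 = 17778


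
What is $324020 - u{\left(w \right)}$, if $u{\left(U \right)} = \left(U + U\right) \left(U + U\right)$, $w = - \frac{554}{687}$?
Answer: $\frac{152926167716}{471969} \approx 3.2402 \cdot 10^{5}$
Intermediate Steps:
$w = - \frac{554}{687}$ ($w = \left(-554\right) \frac{1}{687} = - \frac{554}{687} \approx -0.80641$)
$u{\left(U \right)} = 4 U^{2}$ ($u{\left(U \right)} = 2 U 2 U = 4 U^{2}$)
$324020 - u{\left(w \right)} = 324020 - 4 \left(- \frac{554}{687}\right)^{2} = 324020 - 4 \cdot \frac{306916}{471969} = 324020 - \frac{1227664}{471969} = \frac{152926167716}{471969}$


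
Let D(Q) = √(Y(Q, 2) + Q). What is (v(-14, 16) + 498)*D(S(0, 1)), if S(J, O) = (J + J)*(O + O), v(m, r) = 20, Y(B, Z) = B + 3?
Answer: 518*√3 ≈ 897.20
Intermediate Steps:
Y(B, Z) = 3 + B
S(J, O) = 4*J*O (S(J, O) = (2*J)*(2*O) = 4*J*O)
D(Q) = √(3 + 2*Q) (D(Q) = √((3 + Q) + Q) = √(3 + 2*Q))
(v(-14, 16) + 498)*D(S(0, 1)) = (20 + 498)*√(3 + 2*(4*0*1)) = 518*√(3 + 2*0) = 518*√(3 + 0) = 518*√3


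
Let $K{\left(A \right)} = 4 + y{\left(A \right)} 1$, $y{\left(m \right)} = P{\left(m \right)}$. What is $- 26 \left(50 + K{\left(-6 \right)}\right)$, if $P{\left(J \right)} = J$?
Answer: $-1248$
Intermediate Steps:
$y{\left(m \right)} = m$
$K{\left(A \right)} = 4 + A$ ($K{\left(A \right)} = 4 + A 1 = 4 + A$)
$- 26 \left(50 + K{\left(-6 \right)}\right) = - 26 \left(50 + \left(4 - 6\right)\right) = - 26 \left(50 - 2\right) = \left(-26\right) 48 = -1248$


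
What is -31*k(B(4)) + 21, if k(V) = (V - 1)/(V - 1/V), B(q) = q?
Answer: -19/5 ≈ -3.8000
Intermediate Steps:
k(V) = (-1 + V)/(V - 1/V)
-31*k(B(4)) + 21 = -124/(1 + 4) + 21 = -124/5 + 21 = -19/5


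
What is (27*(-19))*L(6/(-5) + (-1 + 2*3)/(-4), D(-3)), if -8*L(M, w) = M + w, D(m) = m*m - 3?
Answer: 36423/160 ≈ 227.64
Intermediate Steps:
D(m) = -3 + m² (D(m) = m² - 3 = -3 + m²)
L(M, w) = -M/8 - w/8 (L(M, w) = -(M + w)/8 = -M/8 - w/8)
(27*(-19))*L(6/(-5) + (-1 + 2*3)/(-4), D(-3)) = (27*(-19))*(-(6/(-5) + (-1 + 2*3)/(-4))/8 - (-3 + (-3)²)/8) = -513*(-(6*(-⅕) + (-1 + 6)*(-¼))/8 - (-3 + 9)/8) = -513*(-(-6/5 + 5*(-¼))/8 - ⅛*6) = -513*(-(-6/5 - 5/4)/8 - ¾) = -513*(-⅛*(-49/20) - ¾) = -513*(49/160 - ¾) = -513*(-71/160) = 36423/160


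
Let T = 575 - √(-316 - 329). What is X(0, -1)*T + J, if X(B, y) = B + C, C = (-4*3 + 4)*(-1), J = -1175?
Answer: 3425 - 8*I*√645 ≈ 3425.0 - 203.17*I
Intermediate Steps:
C = 8 (C = (-12 + 4)*(-1) = -8*(-1) = 8)
X(B, y) = 8 + B (X(B, y) = B + 8 = 8 + B)
T = 575 - I*√645 (T = 575 - √(-645) = 575 - I*√645 ≈ 575.0 - 25.397*I)
X(0, -1)*T + J = (8 + 0)*(575 - I*√645) - 1175 = 8*(575 - I*√645) - 1175 = (4600 - 8*I*√645) - 1175 = 3425 - 8*I*√645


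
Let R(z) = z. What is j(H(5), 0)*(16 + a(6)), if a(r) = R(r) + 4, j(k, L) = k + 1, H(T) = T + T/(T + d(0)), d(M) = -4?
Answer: 286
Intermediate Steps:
H(T) = T + T/(-4 + T) (H(T) = T + T/(T - 4) = T + T/(-4 + T))
j(k, L) = 1 + k
a(r) = 4 + r (a(r) = r + 4 = 4 + r)
j(H(5), 0)*(16 + a(6)) = (1 + 5*(-3 + 5)/(-4 + 5))*(16 + (4 + 6)) = (1 + 5*2/1)*(16 + 10) = (1 + 5*1*2)*26 = (1 + 10)*26 = 11*26 = 286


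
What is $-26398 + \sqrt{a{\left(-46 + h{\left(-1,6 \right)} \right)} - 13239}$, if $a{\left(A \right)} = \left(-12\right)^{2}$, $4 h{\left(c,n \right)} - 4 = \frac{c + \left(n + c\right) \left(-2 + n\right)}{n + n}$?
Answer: $-26398 + 3 i \sqrt{1455} \approx -26398.0 + 114.43 i$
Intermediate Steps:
$h{\left(c,n \right)} = 1 + \frac{c + \left(-2 + n\right) \left(c + n\right)}{8 n}$ ($h{\left(c,n \right)} = 1 + \frac{\left(c + \left(n + c\right) \left(-2 + n\right)\right) \frac{1}{n + n}}{4} = 1 + \frac{\left(c + \left(c + n\right) \left(-2 + n\right)\right) \frac{1}{2 n}}{4} = 1 + \frac{\left(c + \left(-2 + n\right) \left(c + n\right)\right) \frac{1}{2 n}}{4} = 1 + \frac{\frac{1}{2} \frac{1}{n} \left(c + \left(-2 + n\right) \left(c + n\right)\right)}{4} = 1 + \frac{c + \left(-2 + n\right) \left(c + n\right)}{8 n}$)
$a{\left(A \right)} = 144$
$-26398 + \sqrt{a{\left(-46 + h{\left(-1,6 \right)} \right)} - 13239} = -26398 + \sqrt{144 - 13239} = -26398 + \sqrt{-13095} = -26398 + 3 i \sqrt{1455}$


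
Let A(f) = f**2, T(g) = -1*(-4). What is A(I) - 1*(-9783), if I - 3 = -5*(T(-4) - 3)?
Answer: 9787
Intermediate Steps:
T(g) = 4
I = -2 (I = 3 - 5*(4 - 3) = 3 - 5*1 = 3 - 5 = -2)
A(I) - 1*(-9783) = (-2)**2 - 1*(-9783) = 4 + 9783 = 9787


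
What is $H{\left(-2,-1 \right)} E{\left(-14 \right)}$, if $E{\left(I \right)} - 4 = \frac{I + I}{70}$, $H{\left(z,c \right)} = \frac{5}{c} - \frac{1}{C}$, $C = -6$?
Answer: $- \frac{87}{5} \approx -17.4$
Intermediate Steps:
$H{\left(z,c \right)} = \frac{1}{6} + \frac{5}{c}$ ($H{\left(z,c \right)} = \frac{5}{c} - \frac{1}{-6} = \frac{5}{c} - - \frac{1}{6} = \frac{5}{c} + \frac{1}{6} = \frac{1}{6} + \frac{5}{c}$)
$E{\left(I \right)} = 4 + \frac{I}{35}$ ($E{\left(I \right)} = 4 + \frac{I + I}{70} = 4 + 2 I \frac{1}{70} = 4 + \frac{I}{35}$)
$H{\left(-2,-1 \right)} E{\left(-14 \right)} = \frac{30 - 1}{6 \left(-1\right)} \left(4 + \frac{1}{35} \left(-14\right)\right) = \frac{1}{6} \left(-1\right) 29 \left(4 - \frac{2}{5}\right) = \left(- \frac{29}{6}\right) \frac{18}{5} = - \frac{87}{5}$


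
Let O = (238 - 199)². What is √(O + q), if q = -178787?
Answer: I*√177266 ≈ 421.03*I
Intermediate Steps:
O = 1521 (O = 39² = 1521)
√(O + q) = √(1521 - 178787) = √(-177266) = I*√177266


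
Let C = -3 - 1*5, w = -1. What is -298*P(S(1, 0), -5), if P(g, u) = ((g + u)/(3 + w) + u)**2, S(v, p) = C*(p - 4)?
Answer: -43061/2 ≈ -21531.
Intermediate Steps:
C = -8 (C = -3 - 5 = -8)
S(v, p) = 32 - 8*p (S(v, p) = -8*(p - 4) = -8*(-4 + p) = 32 - 8*p)
P(g, u) = (g/2 + 3*u/2)**2 (P(g, u) = ((g + u)/(3 - 1) + u)**2 = ((g + u)/2 + u)**2 = ((g + u)*(1/2) + u)**2 = ((g/2 + u/2) + u)**2 = (g/2 + 3*u/2)**2)
-298*P(S(1, 0), -5) = -149*((32 - 8*0) + 3*(-5))**2/2 = -149*((32 + 0) - 15)**2/2 = -149*(32 - 15)**2/2 = -149*17**2/2 = -149*289/2 = -298*289/4 = -43061/2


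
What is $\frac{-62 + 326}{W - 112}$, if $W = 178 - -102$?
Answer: $\frac{11}{7} \approx 1.5714$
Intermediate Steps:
$W = 280$ ($W = 178 + 102 = 280$)
$\frac{-62 + 326}{W - 112} = \frac{-62 + 326}{280 - 112} = \frac{264}{280 - 112} = \frac{264}{168} = 264 \cdot \frac{1}{168} = \frac{11}{7}$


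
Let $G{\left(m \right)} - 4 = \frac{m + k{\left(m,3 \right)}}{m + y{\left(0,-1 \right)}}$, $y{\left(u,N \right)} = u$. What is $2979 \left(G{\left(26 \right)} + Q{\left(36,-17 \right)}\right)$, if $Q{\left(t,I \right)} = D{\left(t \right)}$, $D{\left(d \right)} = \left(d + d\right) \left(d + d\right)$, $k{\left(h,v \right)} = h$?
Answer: $15461010$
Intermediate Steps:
$D{\left(d \right)} = 4 d^{2}$ ($D{\left(d \right)} = 2 d 2 d = 4 d^{2}$)
$Q{\left(t,I \right)} = 4 t^{2}$
$G{\left(m \right)} = 6$ ($G{\left(m \right)} = 4 + \frac{m + m}{m + 0} = 4 + \frac{2 m}{m} = 4 + 2 = 6$)
$2979 \left(G{\left(26 \right)} + Q{\left(36,-17 \right)}\right) = 2979 \left(6 + 4 \cdot 36^{2}\right) = 2979 \left(6 + 4 \cdot 1296\right) = 2979 \left(6 + 5184\right) = 2979 \cdot 5190 = 15461010$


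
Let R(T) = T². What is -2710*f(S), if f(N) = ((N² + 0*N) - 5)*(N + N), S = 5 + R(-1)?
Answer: -1008120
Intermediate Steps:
S = 6 (S = 5 + (-1)² = 5 + 1 = 6)
f(N) = 2*N*(-5 + N²) (f(N) = ((N² + 0) - 5)*(2*N) = (N² - 5)*(2*N) = (-5 + N²)*(2*N) = 2*N*(-5 + N²))
-2710*f(S) = -5420*6*(-5 + 6²) = -5420*6*(-5 + 36) = -5420*6*31 = -2710*372 = -1008120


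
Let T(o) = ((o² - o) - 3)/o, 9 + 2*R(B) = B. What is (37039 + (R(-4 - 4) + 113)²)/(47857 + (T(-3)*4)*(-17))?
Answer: 191837/192244 ≈ 0.99788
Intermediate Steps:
R(B) = -9/2 + B/2
T(o) = (-3 + o² - o)/o
(37039 + (R(-4 - 4) + 113)²)/(47857 + (T(-3)*4)*(-17)) = (37039 + ((-9/2 + (-4 - 4)/2) + 113)²)/(47857 + ((-1 - 3 - 3/(-3))*4)*(-17)) = (37039 + ((-9/2 + (½)*(-8)) + 113)²)/(47857 + ((-1 - 3 - 3*(-⅓))*4)*(-17)) = (37039 + ((-9/2 - 4) + 113)²)/(47857 + ((-1 - 3 + 1)*4)*(-17)) = (37039 + (-17/2 + 113)²)/(47857 - 3*4*(-17)) = (37039 + (209/2)²)/(47857 - 12*(-17)) = (37039 + 43681/4)/(47857 + 204) = (191837/4)/48061 = (191837/4)*(1/48061) = 191837/192244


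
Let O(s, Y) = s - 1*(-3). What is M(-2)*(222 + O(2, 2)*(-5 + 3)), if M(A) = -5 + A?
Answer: -1484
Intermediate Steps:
O(s, Y) = 3 + s (O(s, Y) = s + 3 = 3 + s)
M(-2)*(222 + O(2, 2)*(-5 + 3)) = (-5 - 2)*(222 + (3 + 2)*(-5 + 3)) = -7*(222 + 5*(-2)) = -7*(222 - 10) = -7*212 = -1484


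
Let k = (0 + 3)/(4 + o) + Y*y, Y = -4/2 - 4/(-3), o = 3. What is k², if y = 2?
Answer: 361/441 ≈ 0.81859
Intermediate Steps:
Y = -⅔ (Y = -4*½ - 4*(-⅓) = -2 + 4/3 = -⅔ ≈ -0.66667)
k = -19/21 (k = (0 + 3)/(4 + 3) - ⅔*2 = 3/7 - 4/3 = -19/21 ≈ -0.90476)
k² = (-19/21)² = 361/441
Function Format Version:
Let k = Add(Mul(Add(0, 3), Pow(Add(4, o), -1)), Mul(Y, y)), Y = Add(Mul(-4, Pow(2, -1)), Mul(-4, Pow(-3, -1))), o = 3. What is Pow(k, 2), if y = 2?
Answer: Rational(361, 441) ≈ 0.81859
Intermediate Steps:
Y = Rational(-2, 3) (Y = Add(Mul(-4, Rational(1, 2)), Mul(-4, Rational(-1, 3))) = Add(-2, Rational(4, 3)) = Rational(-2, 3) ≈ -0.66667)
k = Rational(-19, 21) (k = Add(Mul(Add(0, 3), Pow(Add(4, 3), -1)), Mul(Rational(-2, 3), 2)) = Add(Mul(3, Pow(7, -1)), Rational(-4, 3)) = Add(Mul(3, Rational(1, 7)), Rational(-4, 3)) = Add(Rational(3, 7), Rational(-4, 3)) = Rational(-19, 21) ≈ -0.90476)
Pow(k, 2) = Pow(Rational(-19, 21), 2) = Rational(361, 441)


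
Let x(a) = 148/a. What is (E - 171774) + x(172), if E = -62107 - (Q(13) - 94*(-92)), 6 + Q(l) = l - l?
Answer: -10428452/43 ≈ -2.4252e+5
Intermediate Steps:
Q(l) = -6 (Q(l) = -6 + (l - l) = -6 + 0 = -6)
E = -70749 (E = -62107 - (-6 - 94*(-92)) = -62107 - (-6 + 8648) = -62107 - 1*8642 = -62107 - 8642 = -70749)
(E - 171774) + x(172) = (-70749 - 171774) + 148/172 = -242523 + 148*(1/172) = -242523 + 37/43 = -10428452/43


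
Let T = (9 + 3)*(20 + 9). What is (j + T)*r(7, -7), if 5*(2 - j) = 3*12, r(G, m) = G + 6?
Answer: 22282/5 ≈ 4456.4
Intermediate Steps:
T = 348 (T = 12*29 = 348)
r(G, m) = 6 + G
j = -26/5 (j = 2 - 3*12/5 = 2 - 1/5*36 = 2 - 36/5 = -26/5 ≈ -5.2000)
(j + T)*r(7, -7) = (-26/5 + 348)*(6 + 7) = (1714/5)*13 = 22282/5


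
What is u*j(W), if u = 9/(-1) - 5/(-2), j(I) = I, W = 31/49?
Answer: -403/98 ≈ -4.1122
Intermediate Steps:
W = 31/49 (W = 31*(1/49) = 31/49 ≈ 0.63265)
u = -13/2 (u = 9*(-1) - 5*(-½) = -9 + 5/2 = -13/2 ≈ -6.5000)
u*j(W) = -13/2*31/49 = -403/98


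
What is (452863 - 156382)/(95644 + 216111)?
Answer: 296481/311755 ≈ 0.95101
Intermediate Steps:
(452863 - 156382)/(95644 + 216111) = 296481/311755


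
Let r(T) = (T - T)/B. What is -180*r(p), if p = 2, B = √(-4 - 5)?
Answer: 0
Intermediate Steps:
B = 3*I (B = √(-9) = 3*I ≈ 3.0*I)
r(T) = 0 (r(T) = (T - T)/((3*I)) = 0*(-I/3) = 0)
-180*r(p) = -180*0 = 0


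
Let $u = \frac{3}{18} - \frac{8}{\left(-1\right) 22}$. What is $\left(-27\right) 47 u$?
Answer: $- \frac{14805}{22} \approx -672.95$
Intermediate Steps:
$u = \frac{35}{66}$ ($u = 3 \cdot \frac{1}{18} - \frac{8}{-22} = \frac{1}{6} - - \frac{4}{11} = \frac{1}{6} + \frac{4}{11} = \frac{35}{66} \approx 0.5303$)
$\left(-27\right) 47 u = \left(-27\right) 47 \cdot \frac{35}{66} = \left(-1269\right) \frac{35}{66} = - \frac{14805}{22}$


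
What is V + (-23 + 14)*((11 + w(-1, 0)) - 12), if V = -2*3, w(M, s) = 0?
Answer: 3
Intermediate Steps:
V = -6
V + (-23 + 14)*((11 + w(-1, 0)) - 12) = -6 + (-23 + 14)*((11 + 0) - 12) = -6 - 9*(11 - 12) = -6 - 9*(-1) = -6 + 9 = 3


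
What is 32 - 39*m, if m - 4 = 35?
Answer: -1489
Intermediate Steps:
m = 39 (m = 4 + 35 = 39)
32 - 39*m = 32 - 39*39 = 32 - 1521 = -1489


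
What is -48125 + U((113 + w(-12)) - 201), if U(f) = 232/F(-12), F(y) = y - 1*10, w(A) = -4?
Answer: -529491/11 ≈ -48136.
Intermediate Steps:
F(y) = -10 + y (F(y) = y - 10 = -10 + y)
U(f) = -116/11 (U(f) = 232/(-10 - 12) = 232/(-22) = 232*(-1/22) = -116/11)
-48125 + U((113 + w(-12)) - 201) = -48125 - 116/11 = -529491/11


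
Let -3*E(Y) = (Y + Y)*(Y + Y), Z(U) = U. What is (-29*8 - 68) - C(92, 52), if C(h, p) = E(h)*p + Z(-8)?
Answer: 1759636/3 ≈ 5.8655e+5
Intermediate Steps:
E(Y) = -4*Y²/3 (E(Y) = -(Y + Y)*(Y + Y)/3 = -2*Y*2*Y/3 = -4*Y²/3)
C(h, p) = -8 - 4*p*h²/3 (C(h, p) = (-4*h²/3)*p - 8 = -4*p*h²/3 - 8 = -8 - 4*p*h²/3)
(-29*8 - 68) - C(92, 52) = (-29*8 - 68) - (-8 - 4/3*52*92²) = (-232 - 68) - (-8 - 4/3*52*8464) = -300 - (-8 - 1760512/3) = -300 - 1*(-1760536/3) = -300 + 1760536/3 = 1759636/3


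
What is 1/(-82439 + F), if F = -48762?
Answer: -1/131201 ≈ -7.6219e-6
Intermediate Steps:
1/(-82439 + F) = 1/(-82439 - 48762) = 1/(-131201) = -1/131201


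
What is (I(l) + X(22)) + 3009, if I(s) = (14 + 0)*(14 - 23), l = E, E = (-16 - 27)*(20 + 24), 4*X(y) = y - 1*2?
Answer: 2888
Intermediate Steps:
X(y) = -1/2 + y/4 (X(y) = (y - 1*2)/4 = (y - 2)/4 = (-2 + y)/4 = -1/2 + y/4)
E = -1892 (E = -43*44 = -1892)
l = -1892
I(s) = -126 (I(s) = 14*(-9) = -126)
(I(l) + X(22)) + 3009 = (-126 + (-1/2 + (1/4)*22)) + 3009 = (-126 + (-1/2 + 11/2)) + 3009 = (-126 + 5) + 3009 = -121 + 3009 = 2888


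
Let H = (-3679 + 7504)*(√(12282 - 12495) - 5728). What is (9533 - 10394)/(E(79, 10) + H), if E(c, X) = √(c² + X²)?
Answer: -861/(-21909600 + √6341 + 3825*I*√213) ≈ 3.9298e-5 + 1.0013e-7*I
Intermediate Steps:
E(c, X) = √(X² + c²)
H = -21909600 + 3825*I*√213 (H = 3825*(√(-213) - 5728) = 3825*(I*√213 - 5728) = 3825*(-5728 + I*√213) = -21909600 + 3825*I*√213 ≈ -2.191e+7 + 55824.0*I)
(9533 - 10394)/(E(79, 10) + H) = (9533 - 10394)/(√(10² + 79²) + (-21909600 + 3825*I*√213)) = -861/(√(100 + 6241) + (-21909600 + 3825*I*√213)) = -861/(√6341 + (-21909600 + 3825*I*√213)) = -861/(-21909600 + √6341 + 3825*I*√213)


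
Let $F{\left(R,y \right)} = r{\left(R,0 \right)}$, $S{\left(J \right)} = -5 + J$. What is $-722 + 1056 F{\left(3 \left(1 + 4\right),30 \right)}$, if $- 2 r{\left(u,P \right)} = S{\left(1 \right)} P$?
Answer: $-722$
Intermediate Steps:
$r{\left(u,P \right)} = 2 P$ ($r{\left(u,P \right)} = - \frac{\left(-5 + 1\right) P}{2} = - \frac{\left(-4\right) P}{2} = 2 P$)
$F{\left(R,y \right)} = 0$ ($F{\left(R,y \right)} = 2 \cdot 0 = 0$)
$-722 + 1056 F{\left(3 \left(1 + 4\right),30 \right)} = -722 + 1056 \cdot 0 = -722 + 0 = -722$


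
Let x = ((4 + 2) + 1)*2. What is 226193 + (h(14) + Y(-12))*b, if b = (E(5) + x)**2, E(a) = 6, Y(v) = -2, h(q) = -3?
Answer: 224193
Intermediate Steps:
x = 14 (x = (6 + 1)*2 = 7*2 = 14)
b = 400 (b = (6 + 14)**2 = 20**2 = 400)
226193 + (h(14) + Y(-12))*b = 226193 + (-3 - 2)*400 = 226193 - 5*400 = 226193 - 2000 = 224193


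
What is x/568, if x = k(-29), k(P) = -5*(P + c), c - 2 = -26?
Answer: 265/568 ≈ 0.46655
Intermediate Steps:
c = -24 (c = 2 - 26 = -24)
k(P) = 120 - 5*P (k(P) = -5*(P - 24) = -5*(-24 + P) = 120 - 5*P)
x = 265 (x = 120 - 5*(-29) = 120 + 145 = 265)
x/568 = 265/568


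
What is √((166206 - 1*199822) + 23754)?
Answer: I*√9862 ≈ 99.308*I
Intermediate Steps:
√((166206 - 1*199822) + 23754) = √((166206 - 199822) + 23754) = √(-33616 + 23754) = √(-9862) = I*√9862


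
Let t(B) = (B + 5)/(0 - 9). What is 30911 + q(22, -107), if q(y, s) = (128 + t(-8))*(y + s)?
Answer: 60008/3 ≈ 20003.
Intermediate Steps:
t(B) = -5/9 - B/9 (t(B) = (5 + B)/(-9) = (5 + B)*(-⅑) = -5/9 - B/9)
q(y, s) = 385*s/3 + 385*y/3 (q(y, s) = (128 + (-5/9 - ⅑*(-8)))*(y + s) = (128 + (-5/9 + 8/9))*(s + y) = (128 + ⅓)*(s + y) = 385*(s + y)/3 = 385*s/3 + 385*y/3)
30911 + q(22, -107) = 30911 + ((385/3)*(-107) + (385/3)*22) = 30911 + (-41195/3 + 8470/3) = 30911 - 32725/3 = 60008/3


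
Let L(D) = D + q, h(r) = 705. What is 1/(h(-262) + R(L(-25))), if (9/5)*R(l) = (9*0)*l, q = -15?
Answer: 1/705 ≈ 0.0014184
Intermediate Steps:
L(D) = -15 + D (L(D) = D - 15 = -15 + D)
R(l) = 0 (R(l) = 5*((9*0)*l)/9 = 5*(0*l)/9 = (5/9)*0 = 0)
1/(h(-262) + R(L(-25))) = 1/(705 + 0) = 1/705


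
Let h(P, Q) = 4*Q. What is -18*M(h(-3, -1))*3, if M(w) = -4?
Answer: 216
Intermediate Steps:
-18*M(h(-3, -1))*3 = -18*(-4)*3 = 72*3 = 216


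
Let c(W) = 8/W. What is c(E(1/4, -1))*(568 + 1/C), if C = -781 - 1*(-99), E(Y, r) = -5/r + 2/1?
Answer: 1549500/2387 ≈ 649.14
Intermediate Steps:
E(Y, r) = 2 - 5/r (E(Y, r) = -5/r + 2*1 = -5/r + 2 = 2 - 5/r)
C = -682 (C = -781 + 99 = -682)
c(E(1/4, -1))*(568 + 1/C) = (8/(2 - 5/(-1)))*(568 + 1/(-682)) = (8/(2 - 5*(-1)))*(568 - 1/682) = (8/(2 + 5))*(387375/682) = (8/7)*(387375/682) = 1549500/2387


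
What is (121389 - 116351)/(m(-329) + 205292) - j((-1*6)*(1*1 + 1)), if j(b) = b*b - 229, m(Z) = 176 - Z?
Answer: 17497783/205797 ≈ 85.024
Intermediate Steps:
j(b) = -229 + b² (j(b) = b² - 229 = -229 + b²)
(121389 - 116351)/(m(-329) + 205292) - j((-1*6)*(1*1 + 1)) = (121389 - 116351)/((176 - 1*(-329)) + 205292) - (-229 + ((-1*6)*(1*1 + 1))²) = 5038/((176 + 329) + 205292) - (-229 + (-6*(1 + 1))²) = 5038/(505 + 205292) - (-229 + (-6*2)²) = 5038/205797 - (-229 + (-12)²) = 5038*(1/205797) - (-229 + 144) = 5038/205797 - 1*(-85) = 5038/205797 + 85 = 17497783/205797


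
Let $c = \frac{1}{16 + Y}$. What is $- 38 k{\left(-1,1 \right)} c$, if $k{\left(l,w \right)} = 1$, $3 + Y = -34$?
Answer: $\frac{38}{21} \approx 1.8095$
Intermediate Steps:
$Y = -37$ ($Y = -3 - 34 = -37$)
$c = - \frac{1}{21}$ ($c = \frac{1}{16 - 37} = \frac{1}{-21} = - \frac{1}{21} \approx -0.047619$)
$- 38 k{\left(-1,1 \right)} c = \left(-38\right) 1 \left(- \frac{1}{21}\right) = \left(-38\right) \left(- \frac{1}{21}\right) = \frac{38}{21}$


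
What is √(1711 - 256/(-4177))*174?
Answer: 174*√29853449231/4177 ≈ 7197.5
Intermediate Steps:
√(1711 - 256/(-4177))*174 = √(1711 - 256*(-1/4177))*174 = √(1711 + 256/4177)*174 = √(7147103/4177)*174 = (√29853449231/4177)*174 = 174*√29853449231/4177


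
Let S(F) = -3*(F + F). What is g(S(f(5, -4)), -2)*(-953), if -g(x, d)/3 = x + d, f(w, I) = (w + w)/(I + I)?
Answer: 31449/2 ≈ 15725.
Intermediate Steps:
f(w, I) = w/I (f(w, I) = (2*w)/((2*I)) = (2*w)*(1/(2*I)) = w/I)
S(F) = -6*F
g(x, d) = -3*d - 3*x (g(x, d) = -3*(x + d) = -3*(d + x) = -3*d - 3*x)
g(S(f(5, -4)), -2)*(-953) = (-3*(-2) - (-18)*5/(-4))*(-953) = (6 - (-18)*5*(-1/4))*(-953) = (6 - (-18)*(-5)/4)*(-953) = (6 - 3*15/2)*(-953) = (6 - 45/2)*(-953) = -33/2*(-953) = 31449/2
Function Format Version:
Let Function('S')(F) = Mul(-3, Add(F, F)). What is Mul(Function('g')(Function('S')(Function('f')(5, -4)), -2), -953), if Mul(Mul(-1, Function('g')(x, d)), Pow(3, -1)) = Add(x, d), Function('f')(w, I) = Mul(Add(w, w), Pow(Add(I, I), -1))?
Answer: Rational(31449, 2) ≈ 15725.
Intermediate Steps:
Function('f')(w, I) = Mul(w, Pow(I, -1)) (Function('f')(w, I) = Mul(Mul(2, w), Pow(Mul(2, I), -1)) = Mul(Mul(2, w), Mul(Rational(1, 2), Pow(I, -1))) = Mul(w, Pow(I, -1)))
Function('S')(F) = Mul(-6, F) (Function('S')(F) = Mul(-3, Mul(2, F)) = Mul(-6, F))
Function('g')(x, d) = Add(Mul(-3, d), Mul(-3, x)) (Function('g')(x, d) = Mul(-3, Add(x, d)) = Mul(-3, Add(d, x)) = Add(Mul(-3, d), Mul(-3, x)))
Mul(Function('g')(Function('S')(Function('f')(5, -4)), -2), -953) = Mul(Add(Mul(-3, -2), Mul(-3, Mul(-6, Mul(5, Pow(-4, -1))))), -953) = Mul(Add(6, Mul(-3, Mul(-6, Mul(5, Rational(-1, 4))))), -953) = Mul(Add(6, Mul(-3, Mul(-6, Rational(-5, 4)))), -953) = Mul(Add(6, Mul(-3, Rational(15, 2))), -953) = Mul(Add(6, Rational(-45, 2)), -953) = Mul(Rational(-33, 2), -953) = Rational(31449, 2)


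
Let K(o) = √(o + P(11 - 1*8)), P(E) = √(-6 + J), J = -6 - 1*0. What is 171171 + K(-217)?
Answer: 171171 + √(-217 + 2*I*√3) ≈ 1.7117e+5 + 14.731*I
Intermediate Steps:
J = -6 (J = -6 + 0 = -6)
P(E) = 2*I*√3 (P(E) = √(-6 - 6) = √(-12) = 2*I*√3)
K(o) = √(o + 2*I*√3)
171171 + K(-217) = 171171 + √(-217 + 2*I*√3)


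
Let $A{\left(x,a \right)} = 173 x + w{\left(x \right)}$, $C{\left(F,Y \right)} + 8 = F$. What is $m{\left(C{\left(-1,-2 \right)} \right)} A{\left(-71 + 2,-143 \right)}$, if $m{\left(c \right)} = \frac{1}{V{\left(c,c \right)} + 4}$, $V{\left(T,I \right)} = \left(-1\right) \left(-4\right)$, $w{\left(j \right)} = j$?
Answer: $- \frac{6003}{4} \approx -1500.8$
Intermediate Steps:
$C{\left(F,Y \right)} = -8 + F$
$V{\left(T,I \right)} = 4$
$A{\left(x,a \right)} = 174 x$ ($A{\left(x,a \right)} = 173 x + x = 174 x$)
$m{\left(c \right)} = \frac{1}{8}$ ($m{\left(c \right)} = \frac{1}{4 + 4} = \frac{1}{8}$)
$m{\left(C{\left(-1,-2 \right)} \right)} A{\left(-71 + 2,-143 \right)} = \frac{174 \left(-71 + 2\right)}{8} = \frac{174 \left(-69\right)}{8} = \frac{1}{8} \left(-12006\right) = - \frac{6003}{4}$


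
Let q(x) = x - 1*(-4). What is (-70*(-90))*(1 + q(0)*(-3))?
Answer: -69300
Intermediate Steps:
q(x) = 4 + x (q(x) = x + 4 = 4 + x)
(-70*(-90))*(1 + q(0)*(-3)) = (-70*(-90))*(1 + (4 + 0)*(-3)) = 6300*(1 + 4*(-3)) = 6300*(1 - 12) = 6300*(-11) = -69300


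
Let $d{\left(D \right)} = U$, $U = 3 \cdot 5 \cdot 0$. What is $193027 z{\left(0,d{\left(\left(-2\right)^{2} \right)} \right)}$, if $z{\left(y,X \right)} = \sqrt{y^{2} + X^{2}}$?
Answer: $0$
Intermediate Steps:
$U = 0$ ($U = 15 \cdot 0 = 0$)
$d{\left(D \right)} = 0$
$z{\left(y,X \right)} = \sqrt{X^{2} + y^{2}}$
$193027 z{\left(0,d{\left(\left(-2\right)^{2} \right)} \right)} = 193027 \sqrt{0^{2} + 0^{2}} = 193027 \sqrt{0 + 0} = 193027 \sqrt{0} = 193027 \cdot 0 = 0$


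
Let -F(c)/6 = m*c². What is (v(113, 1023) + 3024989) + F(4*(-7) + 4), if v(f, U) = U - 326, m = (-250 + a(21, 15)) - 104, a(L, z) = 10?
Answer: 4214550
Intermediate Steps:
m = -344 (m = (-250 + 10) - 104 = -240 - 104 = -344)
v(f, U) = -326 + U
F(c) = 2064*c² (F(c) = -(-2064)*c² = 2064*c²)
(v(113, 1023) + 3024989) + F(4*(-7) + 4) = ((-326 + 1023) + 3024989) + 2064*(4*(-7) + 4)² = (697 + 3024989) + 2064*(-28 + 4)² = 3025686 + 2064*(-24)² = 3025686 + 2064*576 = 3025686 + 1188864 = 4214550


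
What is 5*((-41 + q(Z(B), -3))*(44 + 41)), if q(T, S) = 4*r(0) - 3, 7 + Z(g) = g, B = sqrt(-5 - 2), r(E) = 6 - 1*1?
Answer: -10200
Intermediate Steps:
r(E) = 5 (r(E) = 6 - 1 = 5)
B = I*sqrt(7) (B = sqrt(-7) = I*sqrt(7) ≈ 2.6458*I)
Z(g) = -7 + g
q(T, S) = 17 (q(T, S) = 4*5 - 3 = 20 - 3 = 17)
5*((-41 + q(Z(B), -3))*(44 + 41)) = 5*((-41 + 17)*(44 + 41)) = 5*(-24*85) = 5*(-2040) = -10200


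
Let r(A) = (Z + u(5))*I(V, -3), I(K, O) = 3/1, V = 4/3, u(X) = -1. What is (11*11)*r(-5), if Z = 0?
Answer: -363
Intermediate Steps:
V = 4/3 (V = 4*(1/3) = 4/3 ≈ 1.3333)
I(K, O) = 3 (I(K, O) = 3*1 = 3)
r(A) = -3 (r(A) = (0 - 1)*3 = -1*3 = -3)
(11*11)*r(-5) = (11*11)*(-3) = 121*(-3) = -363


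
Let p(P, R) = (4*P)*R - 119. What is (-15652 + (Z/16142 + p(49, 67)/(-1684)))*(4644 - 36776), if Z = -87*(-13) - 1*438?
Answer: 244248648585255/485413 ≈ 5.0318e+8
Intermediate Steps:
p(P, R) = -119 + 4*P*R (p(P, R) = 4*P*R - 119 = -119 + 4*P*R)
Z = 693 (Z = 1131 - 438 = 693)
(-15652 + (Z/16142 + p(49, 67)/(-1684)))*(4644 - 36776) = (-15652 + (693/16142 + (-119 + 4*49*67)/(-1684)))*(4644 - 36776) = (-15652 + (693*(1/16142) + (-119 + 13132)*(-1/1684)))*(-32132) = (-15652 + (99/2306 + 13013*(-1/1684)))*(-32132) = (-15652 + (99/2306 - 13013/1684))*(-32132) = (-15652 - 14920631/1941652)*(-32132) = -30405657735/1941652*(-32132) = 244248648585255/485413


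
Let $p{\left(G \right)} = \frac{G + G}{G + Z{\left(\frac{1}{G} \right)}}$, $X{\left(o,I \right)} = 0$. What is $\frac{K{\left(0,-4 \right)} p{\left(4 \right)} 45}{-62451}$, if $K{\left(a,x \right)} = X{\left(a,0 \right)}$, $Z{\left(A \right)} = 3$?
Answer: $0$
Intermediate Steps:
$K{\left(a,x \right)} = 0$
$p{\left(G \right)} = \frac{2 G}{3 + G}$ ($p{\left(G \right)} = \frac{G + G}{G + 3} = \frac{2 G}{3 + G}$)
$\frac{K{\left(0,-4 \right)} p{\left(4 \right)} 45}{-62451} = \frac{0 \cdot 2 \cdot 4 \frac{1}{3 + 4} \cdot 45}{-62451} = 0 \cdot 2 \cdot 4 \cdot \frac{1}{7} \cdot 45 \left(- \frac{1}{62451}\right) = 0 \cdot \frac{8}{7} \cdot 45 \left(- \frac{1}{62451}\right) = 0 \cdot 45 \left(- \frac{1}{62451}\right) = 0 \left(- \frac{1}{62451}\right) = 0$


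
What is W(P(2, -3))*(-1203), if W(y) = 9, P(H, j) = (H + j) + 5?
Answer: -10827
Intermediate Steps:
P(H, j) = 5 + H + j
W(P(2, -3))*(-1203) = 9*(-1203) = -10827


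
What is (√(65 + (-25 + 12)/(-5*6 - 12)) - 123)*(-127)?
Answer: 15621 - 127*√115206/42 ≈ 14595.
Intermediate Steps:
(√(65 + (-25 + 12)/(-5*6 - 12)) - 123)*(-127) = (√(65 - 13/(-30 - 12)) - 123)*(-127) = (√(65 - 13/(-42)) - 123)*(-127) = (√(65 - 13*(-1/42)) - 123)*(-127) = (√(65 + 13/42) - 123)*(-127) = (√(2743/42) - 123)*(-127) = (√115206/42 - 123)*(-127) = (-123 + √115206/42)*(-127) = 15621 - 127*√115206/42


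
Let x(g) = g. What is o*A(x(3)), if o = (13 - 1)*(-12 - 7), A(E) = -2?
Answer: 456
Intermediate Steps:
o = -228 (o = 12*(-19) = -228)
o*A(x(3)) = -228*(-2) = 456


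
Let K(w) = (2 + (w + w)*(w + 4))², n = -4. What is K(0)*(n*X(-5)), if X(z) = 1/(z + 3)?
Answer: 8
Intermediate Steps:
X(z) = 1/(3 + z)
K(w) = (2 + 2*w*(4 + w))² (K(w) = (2 + (2*w)*(4 + w))² = (2 + 2*w*(4 + w))²)
K(0)*(n*X(-5)) = (4*(1 + 0² + 4*0)²)*(-4/(3 - 5)) = (4*(1 + 0 + 0)²)*(-4/(-2)) = (4*1²)*(-4*(-½)) = (4*1)*2 = 4*2 = 8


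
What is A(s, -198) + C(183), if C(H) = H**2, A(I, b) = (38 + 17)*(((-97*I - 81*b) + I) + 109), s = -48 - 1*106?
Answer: 1734694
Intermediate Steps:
s = -154 (s = -48 - 106 = -154)
A(I, b) = 5995 - 5280*I - 4455*b (A(I, b) = 55*((-96*I - 81*b) + 109) = 55*(109 - 96*I - 81*b) = 5995 - 5280*I - 4455*b)
A(s, -198) + C(183) = (5995 - 5280*(-154) - 4455*(-198)) + 183**2 = (5995 + 813120 + 882090) + 33489 = 1701205 + 33489 = 1734694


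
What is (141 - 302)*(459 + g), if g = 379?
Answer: -134918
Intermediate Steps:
(141 - 302)*(459 + g) = (141 - 302)*(459 + 379) = -161*838 = -134918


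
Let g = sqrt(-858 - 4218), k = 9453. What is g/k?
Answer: 2*I*sqrt(141)/3151 ≈ 0.0075369*I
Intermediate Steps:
g = 6*I*sqrt(141) (g = sqrt(-5076) = 6*I*sqrt(141) ≈ 71.246*I)
g/k = (6*I*sqrt(141))/9453 = (6*I*sqrt(141))*(1/9453) = 2*I*sqrt(141)/3151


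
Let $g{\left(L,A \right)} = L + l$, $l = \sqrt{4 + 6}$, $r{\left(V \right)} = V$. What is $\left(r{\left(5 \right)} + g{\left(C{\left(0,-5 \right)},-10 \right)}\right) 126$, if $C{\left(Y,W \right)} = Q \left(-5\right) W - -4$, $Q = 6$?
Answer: $20034 + 126 \sqrt{10} \approx 20432.0$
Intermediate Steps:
$l = \sqrt{10} \approx 3.1623$
$C{\left(Y,W \right)} = 4 - 30 W$ ($C{\left(Y,W \right)} = 6 \left(-5\right) W - -4 = - 30 W + 4 = 4 - 30 W$)
$g{\left(L,A \right)} = L + \sqrt{10}$
$\left(r{\left(5 \right)} + g{\left(C{\left(0,-5 \right)},-10 \right)}\right) 126 = \left(5 + \left(\left(4 - -150\right) + \sqrt{10}\right)\right) 126 = \left(5 + \left(\left(4 + 150\right) + \sqrt{10}\right)\right) 126 = \left(5 + \left(154 + \sqrt{10}\right)\right) 126 = \left(159 + \sqrt{10}\right) 126 = 20034 + 126 \sqrt{10}$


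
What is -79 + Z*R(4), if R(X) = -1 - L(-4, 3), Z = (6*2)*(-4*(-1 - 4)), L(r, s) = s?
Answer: -1039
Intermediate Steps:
Z = 240 (Z = 12*(-4*(-5)) = 12*20 = 240)
R(X) = -4 (R(X) = -1 - 1*3 = -1 - 3 = -4)
-79 + Z*R(4) = -79 + 240*(-4) = -79 - 960 = -1039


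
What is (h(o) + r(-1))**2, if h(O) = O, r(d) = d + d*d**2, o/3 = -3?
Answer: 121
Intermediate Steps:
o = -9 (o = 3*(-3) = -9)
r(d) = d + d**3
(h(o) + r(-1))**2 = (-9 + (-1 + (-1)**3))**2 = (-9 + (-1 - 1))**2 = (-9 - 2)**2 = (-11)**2 = 121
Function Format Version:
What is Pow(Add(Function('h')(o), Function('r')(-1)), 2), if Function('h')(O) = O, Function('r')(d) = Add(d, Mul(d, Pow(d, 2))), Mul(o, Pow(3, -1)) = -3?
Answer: 121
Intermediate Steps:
o = -9 (o = Mul(3, -3) = -9)
Function('r')(d) = Add(d, Pow(d, 3))
Pow(Add(Function('h')(o), Function('r')(-1)), 2) = Pow(Add(-9, Add(-1, Pow(-1, 3))), 2) = Pow(Add(-9, Add(-1, -1)), 2) = Pow(Add(-9, -2), 2) = Pow(-11, 2) = 121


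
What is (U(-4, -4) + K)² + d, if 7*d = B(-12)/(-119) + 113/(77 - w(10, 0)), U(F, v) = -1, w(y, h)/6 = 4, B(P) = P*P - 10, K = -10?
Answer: 5348374/44149 ≈ 121.14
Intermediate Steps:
B(P) = -10 + P² (B(P) = P² - 10 = -10 + P²)
w(y, h) = 24 (w(y, h) = 6*4 = 24)
d = 6345/44149 (d = ((-10 + (-12)²)/(-119) + 113/(77 - 1*24))/7 = ((-10 + 144)*(-1/119) + 113/(77 - 24))/7 = (134*(-1/119) + 113/53)/7 = (-134/119 + 113*(1/53))/7 = (-134/119 + 113/53)/7 = (⅐)*(6345/6307) = 6345/44149 ≈ 0.14372)
(U(-4, -4) + K)² + d = (-1 - 10)² + 6345/44149 = (-11)² + 6345/44149 = 121 + 6345/44149 = 5348374/44149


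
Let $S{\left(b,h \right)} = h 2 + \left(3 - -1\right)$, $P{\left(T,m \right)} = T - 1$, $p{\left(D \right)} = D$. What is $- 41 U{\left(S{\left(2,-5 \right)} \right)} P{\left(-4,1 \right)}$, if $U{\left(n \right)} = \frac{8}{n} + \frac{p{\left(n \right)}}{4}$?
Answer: $- \frac{3485}{6} \approx -580.83$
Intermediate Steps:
$P{\left(T,m \right)} = -1 + T$
$S{\left(b,h \right)} = 4 + 2 h$ ($S{\left(b,h \right)} = 2 h + \left(3 + 1\right) = 2 h + 4 = 4 + 2 h$)
$U{\left(n \right)} = \frac{8}{n} + \frac{n}{4}$
$- 41 U{\left(S{\left(2,-5 \right)} \right)} P{\left(-4,1 \right)} = - 41 \left(\frac{8}{4 + 2 \left(-5\right)} + \frac{4 + 2 \left(-5\right)}{4}\right) \left(-1 - 4\right) = - 41 \left(\frac{8}{4 - 10} + \frac{4 - 10}{4}\right) \left(-5\right) = - 41 \left(\frac{8}{-6} + \frac{1}{4} \left(-6\right)\right) \left(-5\right) = - 41 \left(8 \left(- \frac{1}{6}\right) - \frac{3}{2}\right) \left(-5\right) = - 41 \left(- \frac{4}{3} - \frac{3}{2}\right) \left(-5\right) = \left(-41\right) \left(- \frac{17}{6}\right) \left(-5\right) = \frac{697}{6} \left(-5\right) = - \frac{3485}{6}$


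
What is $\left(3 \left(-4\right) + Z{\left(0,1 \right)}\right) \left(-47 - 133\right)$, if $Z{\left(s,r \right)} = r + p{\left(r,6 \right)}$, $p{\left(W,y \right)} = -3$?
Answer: $2520$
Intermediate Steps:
$Z{\left(s,r \right)} = -3 + r$ ($Z{\left(s,r \right)} = r - 3 = -3 + r$)
$\left(3 \left(-4\right) + Z{\left(0,1 \right)}\right) \left(-47 - 133\right) = \left(3 \left(-4\right) + \left(-3 + 1\right)\right) \left(-47 - 133\right) = \left(-12 - 2\right) \left(-180\right) = \left(-14\right) \left(-180\right) = 2520$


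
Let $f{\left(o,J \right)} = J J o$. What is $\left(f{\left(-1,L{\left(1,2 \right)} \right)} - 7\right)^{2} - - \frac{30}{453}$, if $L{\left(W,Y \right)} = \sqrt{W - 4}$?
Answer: $\frac{2426}{151} \approx 16.066$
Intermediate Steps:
$L{\left(W,Y \right)} = \sqrt{-4 + W}$
$f{\left(o,J \right)} = o J^{2}$ ($f{\left(o,J \right)} = J^{2} o = o J^{2}$)
$\left(f{\left(-1,L{\left(1,2 \right)} \right)} - 7\right)^{2} - - \frac{30}{453} = \left(- \left(\sqrt{-4 + 1}\right)^{2} - 7\right)^{2} - - \frac{30}{453} = \left(- \left(\sqrt{-3}\right)^{2} - 7\right)^{2} - \left(-30\right) \frac{1}{453} = \left(- \left(i \sqrt{3}\right)^{2} - 7\right)^{2} - - \frac{10}{151} = \left(\left(-1\right) \left(-3\right) - 7\right)^{2} + \frac{10}{151} = \left(3 - 7\right)^{2} + \frac{10}{151} = \left(-4\right)^{2} + \frac{10}{151} = 16 + \frac{10}{151} = \frac{2426}{151}$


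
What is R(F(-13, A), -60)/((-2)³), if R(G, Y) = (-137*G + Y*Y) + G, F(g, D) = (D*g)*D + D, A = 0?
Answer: -450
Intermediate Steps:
F(g, D) = D + g*D² (F(g, D) = g*D² + D = D + g*D²)
R(G, Y) = Y² - 136*G (R(G, Y) = (-137*G + Y²) + G = (Y² - 137*G) + G = Y² - 136*G)
R(F(-13, A), -60)/((-2)³) = ((-60)² - 0*(1 + 0*(-13)))/((-2)³) = (3600 - 0*(1 + 0))/(-8) = (3600 - 0)*(-⅛) = (3600 - 136*0)*(-⅛) = (3600 + 0)*(-⅛) = 3600*(-⅛) = -450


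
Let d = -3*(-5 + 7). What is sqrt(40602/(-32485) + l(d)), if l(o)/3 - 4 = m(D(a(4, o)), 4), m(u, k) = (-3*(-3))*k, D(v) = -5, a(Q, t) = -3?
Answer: 3*sqrt(13923785670)/32485 ≈ 10.897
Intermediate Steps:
d = -6 (d = -3*2 = -6)
m(u, k) = 9*k
l(o) = 120 (l(o) = 12 + 3*(9*4) = 12 + 3*36 = 12 + 108 = 120)
sqrt(40602/(-32485) + l(d)) = sqrt(40602/(-32485) + 120) = sqrt(40602*(-1/32485) + 120) = sqrt(-40602/32485 + 120) = sqrt(3857598/32485) = 3*sqrt(13923785670)/32485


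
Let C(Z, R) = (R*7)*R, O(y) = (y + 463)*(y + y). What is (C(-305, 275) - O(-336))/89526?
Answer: 614719/89526 ≈ 6.8664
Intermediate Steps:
O(y) = 2*y*(463 + y) (O(y) = (463 + y)*(2*y) = 2*y*(463 + y))
C(Z, R) = 7*R**2 (C(Z, R) = (7*R)*R = 7*R**2)
(C(-305, 275) - O(-336))/89526 = (7*275**2 - 2*(-336)*(463 - 336))/89526 = (7*75625 - 2*(-336)*127)*(1/89526) = (529375 - 1*(-85344))*(1/89526) = (529375 + 85344)*(1/89526) = 614719*(1/89526) = 614719/89526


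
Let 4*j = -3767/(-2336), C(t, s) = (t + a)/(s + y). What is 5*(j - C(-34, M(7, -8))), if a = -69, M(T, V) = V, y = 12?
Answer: 1221875/9344 ≈ 130.77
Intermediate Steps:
C(t, s) = (-69 + t)/(12 + s) (C(t, s) = (t - 69)/(s + 12) = (-69 + t)/(12 + s))
j = 3767/9344 (j = (-3767/(-2336))/4 = (-3767*(-1/2336))/4 = (¼)*(3767/2336) = 3767/9344 ≈ 0.40315)
5*(j - C(-34, M(7, -8))) = 5*(3767/9344 - (-69 - 34)/(12 - 8)) = 5*(3767/9344 - (-103)/4) = 5*(3767/9344 - 1*(-103/4)) = 5*(3767/9344 + 103/4) = 5*(244375/9344) = 1221875/9344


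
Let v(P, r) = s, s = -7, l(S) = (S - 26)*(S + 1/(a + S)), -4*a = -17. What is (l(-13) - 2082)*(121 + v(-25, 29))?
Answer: -6266466/35 ≈ -1.7904e+5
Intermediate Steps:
a = 17/4 (a = -1/4*(-17) = 17/4 ≈ 4.2500)
l(S) = (-26 + S)*(S + 1/(17/4 + S)) (l(S) = (S - 26)*(S + 1/(17/4 + S)) = (-26 + S)*(S + 1/(17/4 + S)))
v(P, r) = -7
(l(-13) - 2082)*(121 + v(-25, 29)) = ((-104 - 438*(-13) - 87*(-13)**2 + 4*(-13)**3)/(17 + 4*(-13)) - 2082)*(121 - 7) = ((-104 + 5694 - 87*169 + 4*(-2197))/(17 - 52) - 2082)*114 = ((-104 + 5694 - 14703 - 8788)/(-35) - 2082)*114 = (-1/35*(-17901) - 2082)*114 = (17901/35 - 2082)*114 = -54969/35*114 = -6266466/35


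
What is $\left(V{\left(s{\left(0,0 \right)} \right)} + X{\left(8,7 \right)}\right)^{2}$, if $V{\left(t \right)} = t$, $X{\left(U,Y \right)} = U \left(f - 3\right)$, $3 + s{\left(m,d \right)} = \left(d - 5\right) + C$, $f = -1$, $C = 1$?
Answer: $1521$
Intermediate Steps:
$s{\left(m,d \right)} = -7 + d$ ($s{\left(m,d \right)} = -3 + \left(\left(d - 5\right) + 1\right) = -3 + \left(\left(-5 + d\right) + 1\right) = -3 + \left(-4 + d\right) = -7 + d$)
$X{\left(U,Y \right)} = - 4 U$ ($X{\left(U,Y \right)} = U \left(-1 - 3\right) = U \left(-4\right) = - 4 U$)
$\left(V{\left(s{\left(0,0 \right)} \right)} + X{\left(8,7 \right)}\right)^{2} = \left(\left(-7 + 0\right) - 32\right)^{2} = \left(-7 - 32\right)^{2} = \left(-39\right)^{2} = 1521$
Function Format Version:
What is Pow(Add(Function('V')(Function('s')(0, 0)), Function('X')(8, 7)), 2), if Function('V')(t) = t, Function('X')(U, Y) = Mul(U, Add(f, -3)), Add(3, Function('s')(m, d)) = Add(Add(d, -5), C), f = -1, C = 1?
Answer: 1521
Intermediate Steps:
Function('s')(m, d) = Add(-7, d) (Function('s')(m, d) = Add(-3, Add(Add(d, -5), 1)) = Add(-3, Add(Add(-5, d), 1)) = Add(-3, Add(-4, d)) = Add(-7, d))
Function('X')(U, Y) = Mul(-4, U) (Function('X')(U, Y) = Mul(U, Add(-1, -3)) = Mul(U, -4) = Mul(-4, U))
Pow(Add(Function('V')(Function('s')(0, 0)), Function('X')(8, 7)), 2) = Pow(Add(Add(-7, 0), Mul(-4, 8)), 2) = Pow(Add(-7, -32), 2) = Pow(-39, 2) = 1521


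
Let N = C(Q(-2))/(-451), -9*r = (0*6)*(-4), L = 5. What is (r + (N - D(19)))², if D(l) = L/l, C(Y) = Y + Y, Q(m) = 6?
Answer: 6165289/73427761 ≈ 0.083964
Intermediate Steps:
C(Y) = 2*Y
r = 0 (r = -0*6*(-4)/9 = -0*(-4) = -⅑*0 = 0)
D(l) = 5/l
N = -12/451 (N = (2*6)/(-451) = 12*(-1/451) = -12/451 ≈ -0.026608)
(r + (N - D(19)))² = (0 + (-12/451 - 5/19))² = (0 - 2483/8569)² = (-2483/8569)² = 6165289/73427761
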